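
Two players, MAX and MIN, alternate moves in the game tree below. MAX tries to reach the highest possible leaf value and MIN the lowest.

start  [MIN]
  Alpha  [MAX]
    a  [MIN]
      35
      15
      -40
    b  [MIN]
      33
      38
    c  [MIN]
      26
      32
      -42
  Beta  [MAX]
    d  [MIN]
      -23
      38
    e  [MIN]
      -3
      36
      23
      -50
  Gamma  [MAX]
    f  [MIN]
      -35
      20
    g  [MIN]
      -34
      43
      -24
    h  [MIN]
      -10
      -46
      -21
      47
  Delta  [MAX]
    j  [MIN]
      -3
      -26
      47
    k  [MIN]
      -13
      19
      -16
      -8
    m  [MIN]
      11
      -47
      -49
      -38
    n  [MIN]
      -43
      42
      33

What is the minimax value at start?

-34

a (MIN): min(35, 15, -40) = -40
b (MIN): min(33, 38) = 33
c (MIN): min(26, 32, -42) = -42
Alpha (MAX): max(-40, 33, -42) = 33
d (MIN): min(-23, 38) = -23
e (MIN): min(-3, 36, 23, -50) = -50
Beta (MAX): max(-23, -50) = -23
f (MIN): min(-35, 20) = -35
g (MIN): min(-34, 43, -24) = -34
h (MIN): min(-10, -46, -21, 47) = -46
Gamma (MAX): max(-35, -34, -46) = -34
j (MIN): min(-3, -26, 47) = -26
k (MIN): min(-13, 19, -16, -8) = -16
m (MIN): min(11, -47, -49, -38) = -49
n (MIN): min(-43, 42, 33) = -43
Delta (MAX): max(-26, -16, -49, -43) = -16
start (MIN): min(33, -23, -34, -16) = -34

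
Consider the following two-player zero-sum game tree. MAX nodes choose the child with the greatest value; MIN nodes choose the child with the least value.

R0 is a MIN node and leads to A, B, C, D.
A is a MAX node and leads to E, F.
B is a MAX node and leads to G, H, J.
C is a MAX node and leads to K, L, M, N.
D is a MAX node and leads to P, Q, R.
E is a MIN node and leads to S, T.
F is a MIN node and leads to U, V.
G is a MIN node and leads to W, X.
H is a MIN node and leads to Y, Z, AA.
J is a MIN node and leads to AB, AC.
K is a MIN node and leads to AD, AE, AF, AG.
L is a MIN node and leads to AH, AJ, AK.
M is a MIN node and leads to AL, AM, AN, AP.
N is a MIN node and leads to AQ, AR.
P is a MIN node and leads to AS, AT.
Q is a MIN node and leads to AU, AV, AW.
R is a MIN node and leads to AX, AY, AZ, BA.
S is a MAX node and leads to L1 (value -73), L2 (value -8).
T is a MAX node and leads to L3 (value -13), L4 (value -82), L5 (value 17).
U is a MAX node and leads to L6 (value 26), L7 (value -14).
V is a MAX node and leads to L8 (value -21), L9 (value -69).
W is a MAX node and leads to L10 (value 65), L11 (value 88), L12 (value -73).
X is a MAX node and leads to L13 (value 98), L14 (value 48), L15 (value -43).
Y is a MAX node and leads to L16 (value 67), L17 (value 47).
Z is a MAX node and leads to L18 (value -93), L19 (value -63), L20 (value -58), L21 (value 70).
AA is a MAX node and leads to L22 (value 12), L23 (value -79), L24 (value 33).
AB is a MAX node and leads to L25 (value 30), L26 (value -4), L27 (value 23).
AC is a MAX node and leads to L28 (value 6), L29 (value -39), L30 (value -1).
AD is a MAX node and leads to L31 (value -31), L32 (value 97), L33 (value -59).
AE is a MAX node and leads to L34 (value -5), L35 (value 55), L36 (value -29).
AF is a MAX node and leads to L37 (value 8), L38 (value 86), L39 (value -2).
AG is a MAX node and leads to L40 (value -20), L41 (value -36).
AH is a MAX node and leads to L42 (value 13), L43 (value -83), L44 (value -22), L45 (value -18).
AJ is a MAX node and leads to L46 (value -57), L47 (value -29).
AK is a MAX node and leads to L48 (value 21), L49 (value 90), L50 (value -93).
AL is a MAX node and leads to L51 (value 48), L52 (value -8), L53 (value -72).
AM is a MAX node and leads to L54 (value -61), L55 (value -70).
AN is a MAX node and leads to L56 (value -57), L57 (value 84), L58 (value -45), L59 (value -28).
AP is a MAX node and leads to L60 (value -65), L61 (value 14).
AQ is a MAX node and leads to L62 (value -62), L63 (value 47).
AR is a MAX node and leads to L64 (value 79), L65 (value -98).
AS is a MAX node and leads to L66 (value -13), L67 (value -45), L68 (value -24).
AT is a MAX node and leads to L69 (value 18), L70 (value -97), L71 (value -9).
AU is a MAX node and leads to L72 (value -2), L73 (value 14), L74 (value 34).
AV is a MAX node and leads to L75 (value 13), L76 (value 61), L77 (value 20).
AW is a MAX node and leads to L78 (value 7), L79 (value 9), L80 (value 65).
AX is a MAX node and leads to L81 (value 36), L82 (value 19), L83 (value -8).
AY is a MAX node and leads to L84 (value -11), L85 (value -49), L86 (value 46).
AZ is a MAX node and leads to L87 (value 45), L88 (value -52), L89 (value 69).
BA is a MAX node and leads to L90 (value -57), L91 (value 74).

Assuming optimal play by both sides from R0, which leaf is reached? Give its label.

L2

S (MAX): max(-73, -8) = -8
T (MAX): max(-13, -82, 17) = 17
E (MIN): min(-8, 17) = -8
U (MAX): max(26, -14) = 26
V (MAX): max(-21, -69) = -21
F (MIN): min(26, -21) = -21
A (MAX): max(-8, -21) = -8
W (MAX): max(65, 88, -73) = 88
X (MAX): max(98, 48, -43) = 98
G (MIN): min(88, 98) = 88
Y (MAX): max(67, 47) = 67
Z (MAX): max(-93, -63, -58, 70) = 70
AA (MAX): max(12, -79, 33) = 33
H (MIN): min(67, 70, 33) = 33
AB (MAX): max(30, -4, 23) = 30
AC (MAX): max(6, -39, -1) = 6
J (MIN): min(30, 6) = 6
B (MAX): max(88, 33, 6) = 88
AD (MAX): max(-31, 97, -59) = 97
AE (MAX): max(-5, 55, -29) = 55
AF (MAX): max(8, 86, -2) = 86
AG (MAX): max(-20, -36) = -20
K (MIN): min(97, 55, 86, -20) = -20
AH (MAX): max(13, -83, -22, -18) = 13
AJ (MAX): max(-57, -29) = -29
AK (MAX): max(21, 90, -93) = 90
L (MIN): min(13, -29, 90) = -29
AL (MAX): max(48, -8, -72) = 48
AM (MAX): max(-61, -70) = -61
AN (MAX): max(-57, 84, -45, -28) = 84
AP (MAX): max(-65, 14) = 14
M (MIN): min(48, -61, 84, 14) = -61
AQ (MAX): max(-62, 47) = 47
AR (MAX): max(79, -98) = 79
N (MIN): min(47, 79) = 47
C (MAX): max(-20, -29, -61, 47) = 47
AS (MAX): max(-13, -45, -24) = -13
AT (MAX): max(18, -97, -9) = 18
P (MIN): min(-13, 18) = -13
AU (MAX): max(-2, 14, 34) = 34
AV (MAX): max(13, 61, 20) = 61
AW (MAX): max(7, 9, 65) = 65
Q (MIN): min(34, 61, 65) = 34
AX (MAX): max(36, 19, -8) = 36
AY (MAX): max(-11, -49, 46) = 46
AZ (MAX): max(45, -52, 69) = 69
BA (MAX): max(-57, 74) = 74
R (MIN): min(36, 46, 69, 74) = 36
D (MAX): max(-13, 34, 36) = 36
R0 (MIN): min(-8, 88, 47, 36) = -8
At R0, MIN picks A (lowest: -8).
At A, MAX picks E (highest: -8).
At E, MIN picks S (lowest: -8).
At S, MAX picks L2 (highest: -8).
Terminal value -8.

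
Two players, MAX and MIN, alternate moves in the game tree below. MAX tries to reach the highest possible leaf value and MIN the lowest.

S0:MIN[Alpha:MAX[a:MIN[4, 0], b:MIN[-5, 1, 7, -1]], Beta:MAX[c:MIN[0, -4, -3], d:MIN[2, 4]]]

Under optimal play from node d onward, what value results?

d (MIN): min(2, 4) = 2

2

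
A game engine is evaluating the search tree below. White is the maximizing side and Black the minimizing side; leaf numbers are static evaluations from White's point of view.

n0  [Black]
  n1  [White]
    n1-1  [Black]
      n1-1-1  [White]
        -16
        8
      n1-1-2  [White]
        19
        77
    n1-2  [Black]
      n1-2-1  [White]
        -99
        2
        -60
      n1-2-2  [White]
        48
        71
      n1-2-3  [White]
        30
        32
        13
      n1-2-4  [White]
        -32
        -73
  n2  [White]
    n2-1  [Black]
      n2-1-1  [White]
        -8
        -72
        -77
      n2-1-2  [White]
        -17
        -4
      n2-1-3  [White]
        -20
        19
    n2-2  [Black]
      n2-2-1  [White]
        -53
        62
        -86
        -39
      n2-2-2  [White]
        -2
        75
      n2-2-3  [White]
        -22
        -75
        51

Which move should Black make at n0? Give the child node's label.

n1

n1-1-1 (White): max(-16, 8) = 8
n1-1-2 (White): max(19, 77) = 77
n1-1 (Black): min(8, 77) = 8
n1-2-1 (White): max(-99, 2, -60) = 2
n1-2-2 (White): max(48, 71) = 71
n1-2-3 (White): max(30, 32, 13) = 32
n1-2-4 (White): max(-32, -73) = -32
n1-2 (Black): min(2, 71, 32, -32) = -32
n1 (White): max(8, -32) = 8
n2-1-1 (White): max(-8, -72, -77) = -8
n2-1-2 (White): max(-17, -4) = -4
n2-1-3 (White): max(-20, 19) = 19
n2-1 (Black): min(-8, -4, 19) = -8
n2-2-1 (White): max(-53, 62, -86, -39) = 62
n2-2-2 (White): max(-2, 75) = 75
n2-2-3 (White): max(-22, -75, 51) = 51
n2-2 (Black): min(62, 75, 51) = 51
n2 (White): max(-8, 51) = 51
n0 (Black): min(8, 51) = 8
Black at n0 wants the lowest of {n1=8, n2=51}, so chooses n1.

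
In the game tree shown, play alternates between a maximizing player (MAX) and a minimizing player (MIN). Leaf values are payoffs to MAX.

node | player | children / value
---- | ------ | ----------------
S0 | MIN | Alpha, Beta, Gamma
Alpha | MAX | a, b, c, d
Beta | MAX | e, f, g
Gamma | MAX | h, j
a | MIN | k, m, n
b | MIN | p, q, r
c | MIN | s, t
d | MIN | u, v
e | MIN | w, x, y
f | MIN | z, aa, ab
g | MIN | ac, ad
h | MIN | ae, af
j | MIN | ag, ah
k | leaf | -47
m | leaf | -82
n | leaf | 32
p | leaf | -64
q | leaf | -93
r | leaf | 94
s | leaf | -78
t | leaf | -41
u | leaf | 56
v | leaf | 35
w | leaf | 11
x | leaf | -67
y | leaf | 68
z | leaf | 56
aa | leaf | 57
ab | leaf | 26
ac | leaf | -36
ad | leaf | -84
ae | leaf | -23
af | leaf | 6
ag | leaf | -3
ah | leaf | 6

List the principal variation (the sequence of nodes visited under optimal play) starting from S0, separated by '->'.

a (MIN): min(-47, -82, 32) = -82
b (MIN): min(-64, -93, 94) = -93
c (MIN): min(-78, -41) = -78
d (MIN): min(56, 35) = 35
Alpha (MAX): max(-82, -93, -78, 35) = 35
e (MIN): min(11, -67, 68) = -67
f (MIN): min(56, 57, 26) = 26
g (MIN): min(-36, -84) = -84
Beta (MAX): max(-67, 26, -84) = 26
h (MIN): min(-23, 6) = -23
j (MIN): min(-3, 6) = -3
Gamma (MAX): max(-23, -3) = -3
S0 (MIN): min(35, 26, -3) = -3
At S0, MIN picks Gamma (lowest: -3).
At Gamma, MAX picks j (highest: -3).
At j, MIN picks ag (lowest: -3).
Terminal value -3.

S0 -> Gamma -> j -> ag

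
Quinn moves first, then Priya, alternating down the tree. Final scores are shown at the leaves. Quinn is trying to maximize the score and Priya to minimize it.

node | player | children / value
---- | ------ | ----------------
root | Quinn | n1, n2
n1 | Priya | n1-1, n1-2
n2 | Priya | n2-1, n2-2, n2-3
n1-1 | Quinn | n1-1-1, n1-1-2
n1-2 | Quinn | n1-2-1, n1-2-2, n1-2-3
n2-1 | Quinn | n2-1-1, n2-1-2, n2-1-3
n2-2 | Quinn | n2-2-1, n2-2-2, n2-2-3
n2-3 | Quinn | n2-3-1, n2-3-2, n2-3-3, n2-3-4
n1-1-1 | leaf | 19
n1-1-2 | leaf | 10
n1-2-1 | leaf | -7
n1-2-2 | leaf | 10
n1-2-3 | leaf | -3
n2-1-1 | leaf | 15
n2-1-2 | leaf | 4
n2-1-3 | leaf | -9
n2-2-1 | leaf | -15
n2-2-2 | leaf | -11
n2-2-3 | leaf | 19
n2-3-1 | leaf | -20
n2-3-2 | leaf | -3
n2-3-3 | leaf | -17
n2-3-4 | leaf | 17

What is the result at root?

n1-1 (Quinn): max(19, 10) = 19
n1-2 (Quinn): max(-7, 10, -3) = 10
n1 (Priya): min(19, 10) = 10
n2-1 (Quinn): max(15, 4, -9) = 15
n2-2 (Quinn): max(-15, -11, 19) = 19
n2-3 (Quinn): max(-20, -3, -17, 17) = 17
n2 (Priya): min(15, 19, 17) = 15
root (Quinn): max(10, 15) = 15

15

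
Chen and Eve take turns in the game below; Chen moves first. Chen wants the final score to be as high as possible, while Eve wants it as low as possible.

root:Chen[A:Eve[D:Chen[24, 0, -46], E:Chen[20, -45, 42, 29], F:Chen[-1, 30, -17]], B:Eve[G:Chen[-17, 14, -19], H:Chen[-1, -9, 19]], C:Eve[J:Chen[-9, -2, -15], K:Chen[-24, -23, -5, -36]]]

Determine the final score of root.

24

D (Chen): max(24, 0, -46) = 24
E (Chen): max(20, -45, 42, 29) = 42
F (Chen): max(-1, 30, -17) = 30
A (Eve): min(24, 42, 30) = 24
G (Chen): max(-17, 14, -19) = 14
H (Chen): max(-1, -9, 19) = 19
B (Eve): min(14, 19) = 14
J (Chen): max(-9, -2, -15) = -2
K (Chen): max(-24, -23, -5, -36) = -5
C (Eve): min(-2, -5) = -5
root (Chen): max(24, 14, -5) = 24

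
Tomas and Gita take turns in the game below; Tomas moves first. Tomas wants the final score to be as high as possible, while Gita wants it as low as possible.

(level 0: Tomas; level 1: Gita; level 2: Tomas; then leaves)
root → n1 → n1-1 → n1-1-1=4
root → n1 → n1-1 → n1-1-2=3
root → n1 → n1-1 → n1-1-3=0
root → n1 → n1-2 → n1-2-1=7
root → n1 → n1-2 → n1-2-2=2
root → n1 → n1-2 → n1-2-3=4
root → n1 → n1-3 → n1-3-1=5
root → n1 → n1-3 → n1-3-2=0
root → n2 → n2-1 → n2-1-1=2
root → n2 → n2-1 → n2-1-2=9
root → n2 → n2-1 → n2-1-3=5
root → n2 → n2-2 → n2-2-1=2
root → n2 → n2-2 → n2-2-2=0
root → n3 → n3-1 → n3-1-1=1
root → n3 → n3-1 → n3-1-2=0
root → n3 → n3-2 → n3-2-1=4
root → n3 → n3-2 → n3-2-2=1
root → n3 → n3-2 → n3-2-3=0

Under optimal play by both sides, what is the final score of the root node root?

4

n1-1 (Tomas): max(4, 3, 0) = 4
n1-2 (Tomas): max(7, 2, 4) = 7
n1-3 (Tomas): max(5, 0) = 5
n1 (Gita): min(4, 7, 5) = 4
n2-1 (Tomas): max(2, 9, 5) = 9
n2-2 (Tomas): max(2, 0) = 2
n2 (Gita): min(9, 2) = 2
n3-1 (Tomas): max(1, 0) = 1
n3-2 (Tomas): max(4, 1, 0) = 4
n3 (Gita): min(1, 4) = 1
root (Tomas): max(4, 2, 1) = 4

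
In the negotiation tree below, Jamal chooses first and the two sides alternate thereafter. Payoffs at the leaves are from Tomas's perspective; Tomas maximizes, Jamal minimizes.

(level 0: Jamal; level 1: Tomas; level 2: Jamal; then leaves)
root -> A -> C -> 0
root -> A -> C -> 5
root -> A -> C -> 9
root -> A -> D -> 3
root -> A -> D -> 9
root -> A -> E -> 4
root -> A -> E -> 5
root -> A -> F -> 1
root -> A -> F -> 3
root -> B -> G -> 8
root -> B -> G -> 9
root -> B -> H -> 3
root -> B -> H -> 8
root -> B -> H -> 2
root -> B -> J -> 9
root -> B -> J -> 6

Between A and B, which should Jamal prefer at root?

A

C (Jamal): min(0, 5, 9) = 0
D (Jamal): min(3, 9) = 3
E (Jamal): min(4, 5) = 4
F (Jamal): min(1, 3) = 1
A (Tomas): max(0, 3, 4, 1) = 4
G (Jamal): min(8, 9) = 8
H (Jamal): min(3, 8, 2) = 2
J (Jamal): min(9, 6) = 6
B (Tomas): max(8, 2, 6) = 8
Jamal prefers the lower value; A=4, B=8. A is better since 4 < 8.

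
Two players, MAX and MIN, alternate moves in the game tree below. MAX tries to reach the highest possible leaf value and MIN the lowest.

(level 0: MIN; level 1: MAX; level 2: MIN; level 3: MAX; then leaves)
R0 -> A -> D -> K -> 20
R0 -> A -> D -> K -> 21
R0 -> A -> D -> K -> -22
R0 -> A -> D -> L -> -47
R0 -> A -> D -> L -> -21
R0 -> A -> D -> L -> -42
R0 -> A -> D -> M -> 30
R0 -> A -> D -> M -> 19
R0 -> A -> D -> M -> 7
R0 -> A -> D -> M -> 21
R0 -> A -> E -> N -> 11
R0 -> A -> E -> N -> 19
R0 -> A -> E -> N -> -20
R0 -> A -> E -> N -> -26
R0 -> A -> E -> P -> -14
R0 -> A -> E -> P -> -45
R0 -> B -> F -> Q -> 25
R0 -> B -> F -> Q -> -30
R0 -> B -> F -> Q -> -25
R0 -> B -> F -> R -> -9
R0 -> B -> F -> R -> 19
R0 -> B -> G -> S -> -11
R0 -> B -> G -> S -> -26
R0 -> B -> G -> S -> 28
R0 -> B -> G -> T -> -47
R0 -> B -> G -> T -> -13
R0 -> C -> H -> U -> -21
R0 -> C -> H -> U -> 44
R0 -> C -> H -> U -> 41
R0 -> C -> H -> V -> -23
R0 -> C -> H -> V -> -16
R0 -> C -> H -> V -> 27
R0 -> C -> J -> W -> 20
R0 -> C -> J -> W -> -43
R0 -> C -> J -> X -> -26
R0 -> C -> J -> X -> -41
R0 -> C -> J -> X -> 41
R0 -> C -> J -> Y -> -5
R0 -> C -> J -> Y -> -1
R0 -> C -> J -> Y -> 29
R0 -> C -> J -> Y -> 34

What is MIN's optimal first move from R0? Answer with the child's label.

K (MAX): max(20, 21, -22) = 21
L (MAX): max(-47, -21, -42) = -21
M (MAX): max(30, 19, 7, 21) = 30
D (MIN): min(21, -21, 30) = -21
N (MAX): max(11, 19, -20, -26) = 19
P (MAX): max(-14, -45) = -14
E (MIN): min(19, -14) = -14
A (MAX): max(-21, -14) = -14
Q (MAX): max(25, -30, -25) = 25
R (MAX): max(-9, 19) = 19
F (MIN): min(25, 19) = 19
S (MAX): max(-11, -26, 28) = 28
T (MAX): max(-47, -13) = -13
G (MIN): min(28, -13) = -13
B (MAX): max(19, -13) = 19
U (MAX): max(-21, 44, 41) = 44
V (MAX): max(-23, -16, 27) = 27
H (MIN): min(44, 27) = 27
W (MAX): max(20, -43) = 20
X (MAX): max(-26, -41, 41) = 41
Y (MAX): max(-5, -1, 29, 34) = 34
J (MIN): min(20, 41, 34) = 20
C (MAX): max(27, 20) = 27
R0 (MIN): min(-14, 19, 27) = -14
MIN at R0 wants the lowest of {A=-14, B=19, C=27}, so chooses A.

A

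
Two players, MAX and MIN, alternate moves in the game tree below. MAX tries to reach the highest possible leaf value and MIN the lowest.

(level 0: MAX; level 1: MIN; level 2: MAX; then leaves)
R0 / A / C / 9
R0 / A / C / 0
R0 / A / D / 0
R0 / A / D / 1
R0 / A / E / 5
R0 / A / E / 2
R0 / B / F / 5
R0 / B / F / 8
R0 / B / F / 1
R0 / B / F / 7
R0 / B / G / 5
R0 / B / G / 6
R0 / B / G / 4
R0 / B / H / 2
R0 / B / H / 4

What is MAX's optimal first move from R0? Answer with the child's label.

C (MAX): max(9, 0) = 9
D (MAX): max(0, 1) = 1
E (MAX): max(5, 2) = 5
A (MIN): min(9, 1, 5) = 1
F (MAX): max(5, 8, 1, 7) = 8
G (MAX): max(5, 6, 4) = 6
H (MAX): max(2, 4) = 4
B (MIN): min(8, 6, 4) = 4
R0 (MAX): max(1, 4) = 4
MAX at R0 wants the highest of {A=1, B=4}, so chooses B.

B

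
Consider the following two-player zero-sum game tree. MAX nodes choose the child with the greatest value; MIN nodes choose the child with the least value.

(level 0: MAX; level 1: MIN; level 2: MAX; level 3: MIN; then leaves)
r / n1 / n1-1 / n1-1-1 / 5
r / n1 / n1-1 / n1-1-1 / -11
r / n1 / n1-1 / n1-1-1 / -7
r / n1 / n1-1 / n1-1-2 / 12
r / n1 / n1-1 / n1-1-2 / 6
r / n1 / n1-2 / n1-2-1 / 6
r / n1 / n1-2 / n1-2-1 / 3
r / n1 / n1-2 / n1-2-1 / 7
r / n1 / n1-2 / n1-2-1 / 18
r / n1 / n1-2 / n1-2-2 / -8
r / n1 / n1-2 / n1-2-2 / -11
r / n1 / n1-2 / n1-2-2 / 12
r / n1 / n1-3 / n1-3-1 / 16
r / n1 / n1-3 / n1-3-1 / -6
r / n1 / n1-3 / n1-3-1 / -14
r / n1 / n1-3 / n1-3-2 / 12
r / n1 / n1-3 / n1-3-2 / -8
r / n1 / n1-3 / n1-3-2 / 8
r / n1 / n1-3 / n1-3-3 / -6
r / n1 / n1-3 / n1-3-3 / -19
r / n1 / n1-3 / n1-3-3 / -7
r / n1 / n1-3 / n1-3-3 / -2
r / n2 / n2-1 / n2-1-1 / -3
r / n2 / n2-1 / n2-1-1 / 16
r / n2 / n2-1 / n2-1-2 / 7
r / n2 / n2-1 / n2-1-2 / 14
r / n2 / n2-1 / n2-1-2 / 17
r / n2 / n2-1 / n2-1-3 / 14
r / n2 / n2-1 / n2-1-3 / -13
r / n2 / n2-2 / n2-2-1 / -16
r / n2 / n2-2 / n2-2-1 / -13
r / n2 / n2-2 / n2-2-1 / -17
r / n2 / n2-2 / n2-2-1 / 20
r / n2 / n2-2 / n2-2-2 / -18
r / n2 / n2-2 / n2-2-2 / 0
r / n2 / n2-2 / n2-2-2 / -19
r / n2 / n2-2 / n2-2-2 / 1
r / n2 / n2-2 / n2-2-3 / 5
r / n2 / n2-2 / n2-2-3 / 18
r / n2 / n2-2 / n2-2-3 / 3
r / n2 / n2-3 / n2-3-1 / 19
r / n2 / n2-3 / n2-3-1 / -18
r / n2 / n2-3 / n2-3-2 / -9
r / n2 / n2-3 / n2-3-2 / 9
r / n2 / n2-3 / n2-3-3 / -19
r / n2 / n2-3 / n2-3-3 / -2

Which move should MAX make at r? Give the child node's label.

n1-1-1 (MIN): min(5, -11, -7) = -11
n1-1-2 (MIN): min(12, 6) = 6
n1-1 (MAX): max(-11, 6) = 6
n1-2-1 (MIN): min(6, 3, 7, 18) = 3
n1-2-2 (MIN): min(-8, -11, 12) = -11
n1-2 (MAX): max(3, -11) = 3
n1-3-1 (MIN): min(16, -6, -14) = -14
n1-3-2 (MIN): min(12, -8, 8) = -8
n1-3-3 (MIN): min(-6, -19, -7, -2) = -19
n1-3 (MAX): max(-14, -8, -19) = -8
n1 (MIN): min(6, 3, -8) = -8
n2-1-1 (MIN): min(-3, 16) = -3
n2-1-2 (MIN): min(7, 14, 17) = 7
n2-1-3 (MIN): min(14, -13) = -13
n2-1 (MAX): max(-3, 7, -13) = 7
n2-2-1 (MIN): min(-16, -13, -17, 20) = -17
n2-2-2 (MIN): min(-18, 0, -19, 1) = -19
n2-2-3 (MIN): min(5, 18, 3) = 3
n2-2 (MAX): max(-17, -19, 3) = 3
n2-3-1 (MIN): min(19, -18) = -18
n2-3-2 (MIN): min(-9, 9) = -9
n2-3-3 (MIN): min(-19, -2) = -19
n2-3 (MAX): max(-18, -9, -19) = -9
n2 (MIN): min(7, 3, -9) = -9
r (MAX): max(-8, -9) = -8
MAX at r wants the highest of {n1=-8, n2=-9}, so chooses n1.

n1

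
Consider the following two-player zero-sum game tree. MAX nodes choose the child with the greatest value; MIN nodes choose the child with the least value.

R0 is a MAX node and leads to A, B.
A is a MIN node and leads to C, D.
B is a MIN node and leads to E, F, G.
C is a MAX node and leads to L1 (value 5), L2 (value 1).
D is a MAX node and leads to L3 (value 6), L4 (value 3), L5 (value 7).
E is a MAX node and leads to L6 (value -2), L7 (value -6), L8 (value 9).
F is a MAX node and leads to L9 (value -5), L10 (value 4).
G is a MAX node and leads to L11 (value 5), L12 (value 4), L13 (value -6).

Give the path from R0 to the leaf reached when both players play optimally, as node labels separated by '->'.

C (MAX): max(5, 1) = 5
D (MAX): max(6, 3, 7) = 7
A (MIN): min(5, 7) = 5
E (MAX): max(-2, -6, 9) = 9
F (MAX): max(-5, 4) = 4
G (MAX): max(5, 4, -6) = 5
B (MIN): min(9, 4, 5) = 4
R0 (MAX): max(5, 4) = 5
At R0, MAX picks A (highest: 5).
At A, MIN picks C (lowest: 5).
At C, MAX picks L1 (highest: 5).
Terminal value 5.

R0 -> A -> C -> L1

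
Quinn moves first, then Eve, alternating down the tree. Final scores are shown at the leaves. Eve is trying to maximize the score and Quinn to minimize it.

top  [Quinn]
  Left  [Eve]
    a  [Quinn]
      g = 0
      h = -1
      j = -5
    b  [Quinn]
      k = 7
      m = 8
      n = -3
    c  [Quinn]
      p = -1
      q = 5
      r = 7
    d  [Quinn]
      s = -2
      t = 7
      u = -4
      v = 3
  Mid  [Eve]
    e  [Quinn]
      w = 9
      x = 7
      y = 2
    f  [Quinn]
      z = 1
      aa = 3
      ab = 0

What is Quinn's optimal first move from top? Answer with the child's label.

a (Quinn): min(0, -1, -5) = -5
b (Quinn): min(7, 8, -3) = -3
c (Quinn): min(-1, 5, 7) = -1
d (Quinn): min(-2, 7, -4, 3) = -4
Left (Eve): max(-5, -3, -1, -4) = -1
e (Quinn): min(9, 7, 2) = 2
f (Quinn): min(1, 3, 0) = 0
Mid (Eve): max(2, 0) = 2
top (Quinn): min(-1, 2) = -1
Quinn at top wants the lowest of {Left=-1, Mid=2}, so chooses Left.

Left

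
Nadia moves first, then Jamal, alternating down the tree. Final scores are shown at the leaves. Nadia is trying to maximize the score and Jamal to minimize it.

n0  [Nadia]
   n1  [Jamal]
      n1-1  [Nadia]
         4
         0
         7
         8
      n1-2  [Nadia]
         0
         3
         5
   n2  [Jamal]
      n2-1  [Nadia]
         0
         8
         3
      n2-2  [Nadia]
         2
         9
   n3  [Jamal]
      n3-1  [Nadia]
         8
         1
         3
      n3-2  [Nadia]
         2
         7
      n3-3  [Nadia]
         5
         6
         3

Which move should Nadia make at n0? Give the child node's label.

n1-1 (Nadia): max(4, 0, 7, 8) = 8
n1-2 (Nadia): max(0, 3, 5) = 5
n1 (Jamal): min(8, 5) = 5
n2-1 (Nadia): max(0, 8, 3) = 8
n2-2 (Nadia): max(2, 9) = 9
n2 (Jamal): min(8, 9) = 8
n3-1 (Nadia): max(8, 1, 3) = 8
n3-2 (Nadia): max(2, 7) = 7
n3-3 (Nadia): max(5, 6, 3) = 6
n3 (Jamal): min(8, 7, 6) = 6
n0 (Nadia): max(5, 8, 6) = 8
Nadia at n0 wants the highest of {n1=5, n2=8, n3=6}, so chooses n2.

n2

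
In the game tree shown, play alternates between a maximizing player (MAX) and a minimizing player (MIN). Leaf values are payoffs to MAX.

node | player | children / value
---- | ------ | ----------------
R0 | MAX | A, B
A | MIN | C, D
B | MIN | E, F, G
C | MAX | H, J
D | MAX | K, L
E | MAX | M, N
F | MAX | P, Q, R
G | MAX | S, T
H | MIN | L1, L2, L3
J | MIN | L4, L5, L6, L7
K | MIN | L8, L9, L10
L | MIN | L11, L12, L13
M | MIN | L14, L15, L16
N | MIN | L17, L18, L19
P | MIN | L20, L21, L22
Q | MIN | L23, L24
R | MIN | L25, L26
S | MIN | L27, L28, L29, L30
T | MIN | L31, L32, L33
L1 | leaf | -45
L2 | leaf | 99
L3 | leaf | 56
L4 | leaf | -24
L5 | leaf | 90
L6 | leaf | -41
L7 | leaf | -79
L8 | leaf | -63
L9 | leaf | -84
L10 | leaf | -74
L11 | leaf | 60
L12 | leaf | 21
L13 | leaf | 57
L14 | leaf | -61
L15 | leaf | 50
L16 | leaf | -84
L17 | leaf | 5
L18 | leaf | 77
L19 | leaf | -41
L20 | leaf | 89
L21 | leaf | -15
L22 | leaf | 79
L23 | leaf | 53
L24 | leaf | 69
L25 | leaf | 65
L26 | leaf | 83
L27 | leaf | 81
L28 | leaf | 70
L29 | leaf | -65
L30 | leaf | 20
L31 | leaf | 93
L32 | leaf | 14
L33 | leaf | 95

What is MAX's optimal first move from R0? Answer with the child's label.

H (MIN): min(-45, 99, 56) = -45
J (MIN): min(-24, 90, -41, -79) = -79
C (MAX): max(-45, -79) = -45
K (MIN): min(-63, -84, -74) = -84
L (MIN): min(60, 21, 57) = 21
D (MAX): max(-84, 21) = 21
A (MIN): min(-45, 21) = -45
M (MIN): min(-61, 50, -84) = -84
N (MIN): min(5, 77, -41) = -41
E (MAX): max(-84, -41) = -41
P (MIN): min(89, -15, 79) = -15
Q (MIN): min(53, 69) = 53
R (MIN): min(65, 83) = 65
F (MAX): max(-15, 53, 65) = 65
S (MIN): min(81, 70, -65, 20) = -65
T (MIN): min(93, 14, 95) = 14
G (MAX): max(-65, 14) = 14
B (MIN): min(-41, 65, 14) = -41
R0 (MAX): max(-45, -41) = -41
MAX at R0 wants the highest of {A=-45, B=-41}, so chooses B.

B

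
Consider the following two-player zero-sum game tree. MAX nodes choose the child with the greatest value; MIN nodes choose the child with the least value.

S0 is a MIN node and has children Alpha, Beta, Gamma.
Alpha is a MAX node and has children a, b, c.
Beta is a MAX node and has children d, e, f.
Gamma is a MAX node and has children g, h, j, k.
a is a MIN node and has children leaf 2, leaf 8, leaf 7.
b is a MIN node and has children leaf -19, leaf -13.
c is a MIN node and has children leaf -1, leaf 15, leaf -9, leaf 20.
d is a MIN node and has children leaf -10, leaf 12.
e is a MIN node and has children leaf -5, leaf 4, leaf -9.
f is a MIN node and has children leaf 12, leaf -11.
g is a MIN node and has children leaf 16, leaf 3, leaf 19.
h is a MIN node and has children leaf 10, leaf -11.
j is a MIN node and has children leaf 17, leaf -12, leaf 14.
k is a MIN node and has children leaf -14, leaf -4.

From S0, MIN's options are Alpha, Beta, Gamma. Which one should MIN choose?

Beta

a (MIN): min(2, 8, 7) = 2
b (MIN): min(-19, -13) = -19
c (MIN): min(-1, 15, -9, 20) = -9
Alpha (MAX): max(2, -19, -9) = 2
d (MIN): min(-10, 12) = -10
e (MIN): min(-5, 4, -9) = -9
f (MIN): min(12, -11) = -11
Beta (MAX): max(-10, -9, -11) = -9
g (MIN): min(16, 3, 19) = 3
h (MIN): min(10, -11) = -11
j (MIN): min(17, -12, 14) = -12
k (MIN): min(-14, -4) = -14
Gamma (MAX): max(3, -11, -12, -14) = 3
S0 (MIN): min(2, -9, 3) = -9
MIN at S0 wants the lowest of {Alpha=2, Beta=-9, Gamma=3}, so chooses Beta.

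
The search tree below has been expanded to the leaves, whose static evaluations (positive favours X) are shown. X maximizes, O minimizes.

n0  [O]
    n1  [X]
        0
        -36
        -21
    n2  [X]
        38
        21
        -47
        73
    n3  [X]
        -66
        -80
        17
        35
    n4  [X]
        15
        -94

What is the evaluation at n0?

0

n1 (X): max(0, -36, -21) = 0
n2 (X): max(38, 21, -47, 73) = 73
n3 (X): max(-66, -80, 17, 35) = 35
n4 (X): max(15, -94) = 15
n0 (O): min(0, 73, 35, 15) = 0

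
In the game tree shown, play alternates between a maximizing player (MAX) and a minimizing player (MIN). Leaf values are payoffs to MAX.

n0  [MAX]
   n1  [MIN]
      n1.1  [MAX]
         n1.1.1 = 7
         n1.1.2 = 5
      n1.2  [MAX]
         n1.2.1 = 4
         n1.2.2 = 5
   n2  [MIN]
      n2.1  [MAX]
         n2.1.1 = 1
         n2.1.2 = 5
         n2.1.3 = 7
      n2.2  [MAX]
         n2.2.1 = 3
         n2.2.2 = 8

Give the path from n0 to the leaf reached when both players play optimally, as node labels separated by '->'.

n0 -> n2 -> n2.1 -> n2.1.3

n1.1 (MAX): max(7, 5) = 7
n1.2 (MAX): max(4, 5) = 5
n1 (MIN): min(7, 5) = 5
n2.1 (MAX): max(1, 5, 7) = 7
n2.2 (MAX): max(3, 8) = 8
n2 (MIN): min(7, 8) = 7
n0 (MAX): max(5, 7) = 7
At n0, MAX picks n2 (highest: 7).
At n2, MIN picks n2.1 (lowest: 7).
At n2.1, MAX picks n2.1.3 (highest: 7).
Terminal value 7.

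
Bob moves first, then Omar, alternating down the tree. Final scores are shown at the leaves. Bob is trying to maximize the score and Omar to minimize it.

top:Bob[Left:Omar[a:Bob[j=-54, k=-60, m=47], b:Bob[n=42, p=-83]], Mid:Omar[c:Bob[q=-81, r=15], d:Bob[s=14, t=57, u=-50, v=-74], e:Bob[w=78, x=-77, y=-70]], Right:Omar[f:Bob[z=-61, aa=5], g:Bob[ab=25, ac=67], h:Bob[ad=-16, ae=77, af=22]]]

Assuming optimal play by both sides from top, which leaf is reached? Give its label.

n

a (Bob): max(-54, -60, 47) = 47
b (Bob): max(42, -83) = 42
Left (Omar): min(47, 42) = 42
c (Bob): max(-81, 15) = 15
d (Bob): max(14, 57, -50, -74) = 57
e (Bob): max(78, -77, -70) = 78
Mid (Omar): min(15, 57, 78) = 15
f (Bob): max(-61, 5) = 5
g (Bob): max(25, 67) = 67
h (Bob): max(-16, 77, 22) = 77
Right (Omar): min(5, 67, 77) = 5
top (Bob): max(42, 15, 5) = 42
At top, Bob picks Left (highest: 42).
At Left, Omar picks b (lowest: 42).
At b, Bob picks n (highest: 42).
Terminal value 42.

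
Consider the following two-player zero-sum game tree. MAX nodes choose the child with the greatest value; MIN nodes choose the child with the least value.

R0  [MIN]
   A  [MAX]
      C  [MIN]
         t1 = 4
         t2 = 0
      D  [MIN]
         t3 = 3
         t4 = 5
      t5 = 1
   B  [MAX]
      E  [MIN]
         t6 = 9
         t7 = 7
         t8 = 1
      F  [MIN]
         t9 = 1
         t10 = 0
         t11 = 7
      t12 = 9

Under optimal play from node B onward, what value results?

9

E (MIN): min(9, 7, 1) = 1
F (MIN): min(1, 0, 7) = 0
B (MAX): max(1, 0, 9) = 9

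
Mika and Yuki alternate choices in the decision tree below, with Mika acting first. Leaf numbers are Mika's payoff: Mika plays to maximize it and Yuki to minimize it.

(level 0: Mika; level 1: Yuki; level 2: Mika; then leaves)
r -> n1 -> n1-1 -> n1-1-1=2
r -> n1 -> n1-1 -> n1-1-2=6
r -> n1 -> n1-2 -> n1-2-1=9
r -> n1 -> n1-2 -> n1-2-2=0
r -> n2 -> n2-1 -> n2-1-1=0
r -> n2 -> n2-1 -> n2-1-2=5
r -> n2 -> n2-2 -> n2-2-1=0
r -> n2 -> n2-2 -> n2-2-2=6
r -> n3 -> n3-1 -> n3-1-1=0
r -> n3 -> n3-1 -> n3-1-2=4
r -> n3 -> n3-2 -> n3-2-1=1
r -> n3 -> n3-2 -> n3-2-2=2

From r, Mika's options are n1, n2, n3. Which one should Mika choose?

n1

n1-1 (Mika): max(2, 6) = 6
n1-2 (Mika): max(9, 0) = 9
n1 (Yuki): min(6, 9) = 6
n2-1 (Mika): max(0, 5) = 5
n2-2 (Mika): max(0, 6) = 6
n2 (Yuki): min(5, 6) = 5
n3-1 (Mika): max(0, 4) = 4
n3-2 (Mika): max(1, 2) = 2
n3 (Yuki): min(4, 2) = 2
r (Mika): max(6, 5, 2) = 6
Mika at r wants the highest of {n1=6, n2=5, n3=2}, so chooses n1.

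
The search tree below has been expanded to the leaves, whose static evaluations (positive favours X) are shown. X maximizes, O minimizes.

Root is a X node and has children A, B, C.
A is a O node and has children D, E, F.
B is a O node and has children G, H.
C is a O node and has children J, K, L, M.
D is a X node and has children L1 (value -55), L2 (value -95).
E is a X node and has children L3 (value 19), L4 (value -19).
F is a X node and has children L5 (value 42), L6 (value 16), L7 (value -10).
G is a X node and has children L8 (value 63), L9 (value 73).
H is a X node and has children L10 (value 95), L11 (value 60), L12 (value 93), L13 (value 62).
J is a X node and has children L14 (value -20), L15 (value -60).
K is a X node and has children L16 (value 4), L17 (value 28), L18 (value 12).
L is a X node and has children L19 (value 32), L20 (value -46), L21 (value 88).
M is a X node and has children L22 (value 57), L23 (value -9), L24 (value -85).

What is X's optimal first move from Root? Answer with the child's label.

B

D (X): max(-55, -95) = -55
E (X): max(19, -19) = 19
F (X): max(42, 16, -10) = 42
A (O): min(-55, 19, 42) = -55
G (X): max(63, 73) = 73
H (X): max(95, 60, 93, 62) = 95
B (O): min(73, 95) = 73
J (X): max(-20, -60) = -20
K (X): max(4, 28, 12) = 28
L (X): max(32, -46, 88) = 88
M (X): max(57, -9, -85) = 57
C (O): min(-20, 28, 88, 57) = -20
Root (X): max(-55, 73, -20) = 73
X at Root wants the highest of {A=-55, B=73, C=-20}, so chooses B.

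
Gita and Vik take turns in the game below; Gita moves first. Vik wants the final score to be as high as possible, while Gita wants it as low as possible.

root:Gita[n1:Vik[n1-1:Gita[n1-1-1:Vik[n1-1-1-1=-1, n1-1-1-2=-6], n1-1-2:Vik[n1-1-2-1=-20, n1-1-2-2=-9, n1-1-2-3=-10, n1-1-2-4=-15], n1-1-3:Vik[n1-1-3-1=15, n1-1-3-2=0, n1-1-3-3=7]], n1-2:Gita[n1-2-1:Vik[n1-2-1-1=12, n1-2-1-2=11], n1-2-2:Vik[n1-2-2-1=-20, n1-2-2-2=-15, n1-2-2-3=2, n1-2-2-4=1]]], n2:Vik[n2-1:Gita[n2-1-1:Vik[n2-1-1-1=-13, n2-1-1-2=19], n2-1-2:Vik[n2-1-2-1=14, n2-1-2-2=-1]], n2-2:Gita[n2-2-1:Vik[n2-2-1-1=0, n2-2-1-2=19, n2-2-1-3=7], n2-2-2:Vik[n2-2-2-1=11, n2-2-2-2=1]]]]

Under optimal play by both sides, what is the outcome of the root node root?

n1-1-1 (Vik): max(-1, -6) = -1
n1-1-2 (Vik): max(-20, -9, -10, -15) = -9
n1-1-3 (Vik): max(15, 0, 7) = 15
n1-1 (Gita): min(-1, -9, 15) = -9
n1-2-1 (Vik): max(12, 11) = 12
n1-2-2 (Vik): max(-20, -15, 2, 1) = 2
n1-2 (Gita): min(12, 2) = 2
n1 (Vik): max(-9, 2) = 2
n2-1-1 (Vik): max(-13, 19) = 19
n2-1-2 (Vik): max(14, -1) = 14
n2-1 (Gita): min(19, 14) = 14
n2-2-1 (Vik): max(0, 19, 7) = 19
n2-2-2 (Vik): max(11, 1) = 11
n2-2 (Gita): min(19, 11) = 11
n2 (Vik): max(14, 11) = 14
root (Gita): min(2, 14) = 2

2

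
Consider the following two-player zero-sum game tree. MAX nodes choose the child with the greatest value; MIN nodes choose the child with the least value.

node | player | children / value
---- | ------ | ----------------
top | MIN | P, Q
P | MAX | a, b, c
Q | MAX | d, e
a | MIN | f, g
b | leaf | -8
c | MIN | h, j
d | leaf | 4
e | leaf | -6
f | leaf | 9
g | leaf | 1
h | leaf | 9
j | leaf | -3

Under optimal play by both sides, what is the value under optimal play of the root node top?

a (MIN): min(9, 1) = 1
c (MIN): min(9, -3) = -3
P (MAX): max(1, -8, -3) = 1
Q (MAX): max(4, -6) = 4
top (MIN): min(1, 4) = 1

1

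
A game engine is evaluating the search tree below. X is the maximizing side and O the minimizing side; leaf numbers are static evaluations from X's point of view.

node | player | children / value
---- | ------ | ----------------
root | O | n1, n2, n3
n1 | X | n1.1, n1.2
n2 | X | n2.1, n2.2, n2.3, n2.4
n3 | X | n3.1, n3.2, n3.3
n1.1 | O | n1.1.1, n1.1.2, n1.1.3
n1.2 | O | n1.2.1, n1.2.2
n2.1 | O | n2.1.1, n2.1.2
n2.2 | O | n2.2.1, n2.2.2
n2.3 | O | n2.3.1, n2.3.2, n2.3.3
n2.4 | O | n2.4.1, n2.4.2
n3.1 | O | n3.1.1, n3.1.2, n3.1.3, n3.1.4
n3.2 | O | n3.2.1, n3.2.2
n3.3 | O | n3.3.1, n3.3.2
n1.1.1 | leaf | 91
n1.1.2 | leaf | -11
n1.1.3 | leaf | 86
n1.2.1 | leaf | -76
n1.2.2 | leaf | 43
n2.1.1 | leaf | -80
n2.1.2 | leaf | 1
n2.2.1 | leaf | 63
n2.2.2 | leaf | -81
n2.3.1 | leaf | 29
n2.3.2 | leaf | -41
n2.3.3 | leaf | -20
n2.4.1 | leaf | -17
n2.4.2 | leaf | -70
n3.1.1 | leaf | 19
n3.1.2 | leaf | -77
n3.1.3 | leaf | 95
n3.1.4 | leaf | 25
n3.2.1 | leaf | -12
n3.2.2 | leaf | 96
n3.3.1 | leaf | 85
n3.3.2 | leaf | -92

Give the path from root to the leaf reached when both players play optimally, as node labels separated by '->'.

n1.1 (O): min(91, -11, 86) = -11
n1.2 (O): min(-76, 43) = -76
n1 (X): max(-11, -76) = -11
n2.1 (O): min(-80, 1) = -80
n2.2 (O): min(63, -81) = -81
n2.3 (O): min(29, -41, -20) = -41
n2.4 (O): min(-17, -70) = -70
n2 (X): max(-80, -81, -41, -70) = -41
n3.1 (O): min(19, -77, 95, 25) = -77
n3.2 (O): min(-12, 96) = -12
n3.3 (O): min(85, -92) = -92
n3 (X): max(-77, -12, -92) = -12
root (O): min(-11, -41, -12) = -41
At root, O picks n2 (lowest: -41).
At n2, X picks n2.3 (highest: -41).
At n2.3, O picks n2.3.2 (lowest: -41).
Terminal value -41.

root -> n2 -> n2.3 -> n2.3.2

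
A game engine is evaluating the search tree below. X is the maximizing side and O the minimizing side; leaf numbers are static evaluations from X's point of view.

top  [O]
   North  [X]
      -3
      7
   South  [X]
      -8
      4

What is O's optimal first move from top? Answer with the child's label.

South

North (X): max(-3, 7) = 7
South (X): max(-8, 4) = 4
top (O): min(7, 4) = 4
O at top wants the lowest of {North=7, South=4}, so chooses South.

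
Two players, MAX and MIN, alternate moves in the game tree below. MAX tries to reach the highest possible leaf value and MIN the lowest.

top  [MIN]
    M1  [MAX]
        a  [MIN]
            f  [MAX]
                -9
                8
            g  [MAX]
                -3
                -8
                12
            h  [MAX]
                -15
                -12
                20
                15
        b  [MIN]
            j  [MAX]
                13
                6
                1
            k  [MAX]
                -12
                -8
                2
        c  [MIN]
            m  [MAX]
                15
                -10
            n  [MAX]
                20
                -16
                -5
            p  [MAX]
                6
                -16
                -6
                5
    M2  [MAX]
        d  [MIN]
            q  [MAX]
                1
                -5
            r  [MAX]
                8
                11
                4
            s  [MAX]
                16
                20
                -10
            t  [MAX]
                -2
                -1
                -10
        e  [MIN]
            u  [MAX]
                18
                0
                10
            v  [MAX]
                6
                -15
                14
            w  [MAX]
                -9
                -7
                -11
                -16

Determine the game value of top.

-1

f (MAX): max(-9, 8) = 8
g (MAX): max(-3, -8, 12) = 12
h (MAX): max(-15, -12, 20, 15) = 20
a (MIN): min(8, 12, 20) = 8
j (MAX): max(13, 6, 1) = 13
k (MAX): max(-12, -8, 2) = 2
b (MIN): min(13, 2) = 2
m (MAX): max(15, -10) = 15
n (MAX): max(20, -16, -5) = 20
p (MAX): max(6, -16, -6, 5) = 6
c (MIN): min(15, 20, 6) = 6
M1 (MAX): max(8, 2, 6) = 8
q (MAX): max(1, -5) = 1
r (MAX): max(8, 11, 4) = 11
s (MAX): max(16, 20, -10) = 20
t (MAX): max(-2, -1, -10) = -1
d (MIN): min(1, 11, 20, -1) = -1
u (MAX): max(18, 0, 10) = 18
v (MAX): max(6, -15, 14) = 14
w (MAX): max(-9, -7, -11, -16) = -7
e (MIN): min(18, 14, -7) = -7
M2 (MAX): max(-1, -7) = -1
top (MIN): min(8, -1) = -1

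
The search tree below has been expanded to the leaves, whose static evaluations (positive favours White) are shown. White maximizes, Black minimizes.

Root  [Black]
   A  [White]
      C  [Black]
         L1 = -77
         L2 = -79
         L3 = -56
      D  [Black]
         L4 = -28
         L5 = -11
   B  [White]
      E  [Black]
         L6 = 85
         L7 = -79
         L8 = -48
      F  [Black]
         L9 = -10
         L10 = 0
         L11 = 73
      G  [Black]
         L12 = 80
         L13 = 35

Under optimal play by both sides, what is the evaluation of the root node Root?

C (Black): min(-77, -79, -56) = -79
D (Black): min(-28, -11) = -28
A (White): max(-79, -28) = -28
E (Black): min(85, -79, -48) = -79
F (Black): min(-10, 0, 73) = -10
G (Black): min(80, 35) = 35
B (White): max(-79, -10, 35) = 35
Root (Black): min(-28, 35) = -28

-28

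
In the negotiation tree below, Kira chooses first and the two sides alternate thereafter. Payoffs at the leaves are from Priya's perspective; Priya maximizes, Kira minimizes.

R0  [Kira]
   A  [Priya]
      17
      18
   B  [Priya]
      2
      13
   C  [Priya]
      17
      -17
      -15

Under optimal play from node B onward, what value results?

B (Priya): max(2, 13) = 13

13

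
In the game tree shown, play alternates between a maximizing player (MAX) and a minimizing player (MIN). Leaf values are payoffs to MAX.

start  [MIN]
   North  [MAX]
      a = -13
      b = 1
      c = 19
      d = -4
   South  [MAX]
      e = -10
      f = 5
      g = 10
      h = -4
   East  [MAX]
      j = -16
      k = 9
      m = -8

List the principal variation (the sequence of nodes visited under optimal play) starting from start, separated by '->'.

North (MAX): max(-13, 1, 19, -4) = 19
South (MAX): max(-10, 5, 10, -4) = 10
East (MAX): max(-16, 9, -8) = 9
start (MIN): min(19, 10, 9) = 9
At start, MIN picks East (lowest: 9).
At East, MAX picks k (highest: 9).
Terminal value 9.

start -> East -> k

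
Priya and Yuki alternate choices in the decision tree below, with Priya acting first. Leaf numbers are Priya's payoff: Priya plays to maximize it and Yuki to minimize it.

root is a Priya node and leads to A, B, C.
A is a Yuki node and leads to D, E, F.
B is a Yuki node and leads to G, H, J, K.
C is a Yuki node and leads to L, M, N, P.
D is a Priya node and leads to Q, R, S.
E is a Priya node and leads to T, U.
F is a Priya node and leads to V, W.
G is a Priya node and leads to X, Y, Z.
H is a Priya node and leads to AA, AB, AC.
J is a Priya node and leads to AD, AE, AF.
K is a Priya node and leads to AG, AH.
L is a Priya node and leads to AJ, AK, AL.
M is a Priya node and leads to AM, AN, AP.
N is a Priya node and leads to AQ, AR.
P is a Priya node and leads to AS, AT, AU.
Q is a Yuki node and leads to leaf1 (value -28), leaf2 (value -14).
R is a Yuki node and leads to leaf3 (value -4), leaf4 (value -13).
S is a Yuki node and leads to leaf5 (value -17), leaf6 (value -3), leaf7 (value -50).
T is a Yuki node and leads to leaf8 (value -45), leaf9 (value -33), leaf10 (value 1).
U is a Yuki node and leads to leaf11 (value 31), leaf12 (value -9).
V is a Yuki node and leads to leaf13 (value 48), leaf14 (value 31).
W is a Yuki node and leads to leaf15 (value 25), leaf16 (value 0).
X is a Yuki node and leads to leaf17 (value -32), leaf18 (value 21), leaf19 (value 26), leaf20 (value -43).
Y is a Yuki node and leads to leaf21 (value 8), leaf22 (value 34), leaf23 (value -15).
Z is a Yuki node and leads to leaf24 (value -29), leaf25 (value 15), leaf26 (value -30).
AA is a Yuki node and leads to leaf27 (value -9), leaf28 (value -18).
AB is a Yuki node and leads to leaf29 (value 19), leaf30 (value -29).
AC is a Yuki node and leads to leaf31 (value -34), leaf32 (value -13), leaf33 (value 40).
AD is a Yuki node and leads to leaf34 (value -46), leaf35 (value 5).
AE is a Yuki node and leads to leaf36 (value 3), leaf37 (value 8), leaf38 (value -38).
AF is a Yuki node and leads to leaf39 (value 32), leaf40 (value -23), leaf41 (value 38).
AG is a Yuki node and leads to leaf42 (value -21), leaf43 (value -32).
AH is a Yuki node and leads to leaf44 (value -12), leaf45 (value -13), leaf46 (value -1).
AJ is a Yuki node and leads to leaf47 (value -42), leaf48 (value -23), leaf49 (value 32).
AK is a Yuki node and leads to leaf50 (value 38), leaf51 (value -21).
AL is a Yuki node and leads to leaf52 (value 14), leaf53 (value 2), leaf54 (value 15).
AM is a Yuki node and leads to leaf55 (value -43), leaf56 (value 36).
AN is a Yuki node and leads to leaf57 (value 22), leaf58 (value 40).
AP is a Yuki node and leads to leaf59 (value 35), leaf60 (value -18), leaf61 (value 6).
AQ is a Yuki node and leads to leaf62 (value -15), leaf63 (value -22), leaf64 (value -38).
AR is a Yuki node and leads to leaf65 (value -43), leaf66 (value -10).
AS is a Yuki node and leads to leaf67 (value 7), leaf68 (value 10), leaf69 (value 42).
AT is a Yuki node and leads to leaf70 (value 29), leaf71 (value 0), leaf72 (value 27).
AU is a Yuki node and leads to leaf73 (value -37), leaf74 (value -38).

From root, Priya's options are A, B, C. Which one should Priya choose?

Q (Yuki): min(-28, -14) = -28
R (Yuki): min(-4, -13) = -13
S (Yuki): min(-17, -3, -50) = -50
D (Priya): max(-28, -13, -50) = -13
T (Yuki): min(-45, -33, 1) = -45
U (Yuki): min(31, -9) = -9
E (Priya): max(-45, -9) = -9
V (Yuki): min(48, 31) = 31
W (Yuki): min(25, 0) = 0
F (Priya): max(31, 0) = 31
A (Yuki): min(-13, -9, 31) = -13
X (Yuki): min(-32, 21, 26, -43) = -43
Y (Yuki): min(8, 34, -15) = -15
Z (Yuki): min(-29, 15, -30) = -30
G (Priya): max(-43, -15, -30) = -15
AA (Yuki): min(-9, -18) = -18
AB (Yuki): min(19, -29) = -29
AC (Yuki): min(-34, -13, 40) = -34
H (Priya): max(-18, -29, -34) = -18
AD (Yuki): min(-46, 5) = -46
AE (Yuki): min(3, 8, -38) = -38
AF (Yuki): min(32, -23, 38) = -23
J (Priya): max(-46, -38, -23) = -23
AG (Yuki): min(-21, -32) = -32
AH (Yuki): min(-12, -13, -1) = -13
K (Priya): max(-32, -13) = -13
B (Yuki): min(-15, -18, -23, -13) = -23
AJ (Yuki): min(-42, -23, 32) = -42
AK (Yuki): min(38, -21) = -21
AL (Yuki): min(14, 2, 15) = 2
L (Priya): max(-42, -21, 2) = 2
AM (Yuki): min(-43, 36) = -43
AN (Yuki): min(22, 40) = 22
AP (Yuki): min(35, -18, 6) = -18
M (Priya): max(-43, 22, -18) = 22
AQ (Yuki): min(-15, -22, -38) = -38
AR (Yuki): min(-43, -10) = -43
N (Priya): max(-38, -43) = -38
AS (Yuki): min(7, 10, 42) = 7
AT (Yuki): min(29, 0, 27) = 0
AU (Yuki): min(-37, -38) = -38
P (Priya): max(7, 0, -38) = 7
C (Yuki): min(2, 22, -38, 7) = -38
root (Priya): max(-13, -23, -38) = -13
Priya at root wants the highest of {A=-13, B=-23, C=-38}, so chooses A.

A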